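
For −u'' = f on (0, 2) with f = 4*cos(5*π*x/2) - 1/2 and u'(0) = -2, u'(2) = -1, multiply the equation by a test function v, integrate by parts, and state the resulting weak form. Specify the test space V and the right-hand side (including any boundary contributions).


V = H^1(0, 2) (v unrestricted at boundary; u is determined up to an additive constant); weak form: ∫_0^2 u'v' dx = ∫_0^2 (4*cos(5*π*x/2) - 1/2) v dx − v(2) + 2·v(0) for all v ∈ V.

Multiply both sides by a test function v and integrate from 0 to 2:
  ∫_0^2 −u''(x) v(x) dx = ∫_0^2 f(x) v(x) dx.
Integrate the LHS by parts once:
  ∫_0^2 −u'' v dx = −[u'(x) v(x)]_0^2 + ∫_0^2 u'(x) v'(x) dx.
Thus ∫_0^2 u'(x) v'(x) dx = ∫_0^2 f(x) v(x) dx + [u'(x) v(x)]_0^2.
Choose V so that boundary terms are either known or forced to vanish.
u has inhomogeneous Neumann u'(0) = -2, u'(2) = -1. [u' v]_0^2 = (-1)·v(2) − (-2)·v(0) = − v(2) + 2·v(0). Take V = H^1(0, 2); boundary term becomes part of RHS.
Weak formulation: find u (satisfying any essential BC) such that ∫_0^2 u'(x) v'(x) dx = ∫_0^2 f v dx − v(2) + 2·v(0) for all v ∈ V (Neumann data are natural BCs: they enter the RHS as boundary terms).
Substituting f(x) = 4*cos(5*π*x/2) - 1/2, the right-hand side is ∫_0^2 (4*cos(5*π*x/2) - 1/2) v dx − v(2) + 2·v(0).
Compatibility check (pure Neumann): taking v ≡ 1 ∈ V gives 0 = ∫_0^2 f dx + (-1) − (-2), i.e. ∫_0^2 f dx must equal u'(0) − u'(2) = -1. Indeed ∫_0^2 (4*cos(5*π*x/2) - 1/2) dx = -1, so the data are compatible. The solution is then unique only up to an additive constant (fix it e.g. by requiring ∫_0^2 u dx = 0).


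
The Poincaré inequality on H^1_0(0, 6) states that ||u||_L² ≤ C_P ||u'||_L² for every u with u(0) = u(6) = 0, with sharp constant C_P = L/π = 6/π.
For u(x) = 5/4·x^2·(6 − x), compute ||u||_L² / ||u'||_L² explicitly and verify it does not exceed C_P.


||u||_L² / ||u'||_L² = 3*sqrt(14)/7 < C_P = 6/π.

u(x) = 5/4·x^2·(6 − x), so u'(x) = 15*x*(4 - x)/4.
u(x) = 5/4·x^2·(6 − x) vanishes at x = 0 and x = 6, so u ∈ H^1_0(0, 6). Differentiate via the product rule and integrate the resulting polynomials term by term.
  ∫_0^6 u² dx = ∫_0^6 (25*x^6/16 - 75*x^5/4 + 225*x^4/4) dx. Term by term:
    ∫_0^6 25*x^6/16 dx = 437400/7;  ∫_0^6 -75*x^5/4 dx = -145800;  ∫_0^6 225*x^4/4 dx = 87480.
  Sum: 437400/7 − 145800 + 87480 = 29160/7.
  ∫_0^6 (u')² dx = ∫_0^6 (225*x^4/16 - 225*x^3/2 + 225*x^2) dx. Term by term:
    ∫_0^6 225*x^4/16 dx = 21870;  ∫_0^6 -225*x^3/2 dx = -36450;  ∫_0^6 225*x^2 dx = 16200.
  Sum: 21870 − 36450 + 16200 = 1620.
∫_0^6 u² dx = 29160/7, so ||u||_L² = 54*sqrt(70)/7.
∫_0^6 (u')² dx = 1620, so ||u'||_L² = 18*sqrt(5).
Ratio ||u||_L² / ||u'||_L² = 3*sqrt(14)/7.
Sharp Poincaré constant on H^1_0(0, 6) is C_P = L/π = 6/π, achieved by sin(π/6·x).
A polynomial bump cannot attain the sharp Poincaré constant (only the first sine eigenfunction does), so the ratio is strictly less than C_P, consistent with ||u||_L² ≤ C_P ||u'||_L².


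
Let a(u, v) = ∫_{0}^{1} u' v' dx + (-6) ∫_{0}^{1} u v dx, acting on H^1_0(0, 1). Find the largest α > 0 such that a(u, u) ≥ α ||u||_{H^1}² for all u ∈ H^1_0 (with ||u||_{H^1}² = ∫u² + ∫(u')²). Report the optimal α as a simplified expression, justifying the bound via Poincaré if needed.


α = (-6 + π^2)/(1 + π^2)

Coercivity of a(·,·) on H^1_0(0, 1) means a(u, u) ≥ α ||u||_{H^1}² for every u ∈ H^1_0.
The interval has length L = 1, and Poincaré/coercivity depend only on L. Here a(u, u) = ∫(u')² + (-6)·∫u².
Here c = -6 < 0 with |c| < (π/L)² = π^2, so coercivity still holds. The condition a(u,u) ≥ α||u||_{H^1}² reads (1−α)∫(u')² ≥ (α−c)∫u². Any admissible α is ≤ 1 (rapidly oscillating u have ∫u²/∫(u')² → 0), and α = 1 would force 0 ≥ (1−c)∫u², impossible since c < 1; so 1−α > 0. By the sharp Poincaré inequality on H^1_0 of an interval of length L, ∫(u')² ≥ (π/L)²∫u² with equality for the first sine mode sin(π(x−x₀)/L) (x₀ the left endpoint), so the inequality holds for all u iff (1−α)(π/L)² ≥ α − c, i.e. α ≤ ((π/L)² + c)/((π/L)² + 1) = (1 + c(L/π)²)/(1 + (L/π)²). (Direct route, valid since c ≤ 0: Poincaré gives c∫u² ≥ c(L/π)²∫(u')², so a(u,u) ≥ (1 + c(L/π)²)∫(u')², while ||u||_{H^1}² ≤ (1 + (L/π)²)∫(u')²; dividing yields the same α.) With (π/L)² = π^2 and c = -6, the largest admissible constant is α = ((π/L)² + c)/((π/L)² + 1).
Simplifying, α = (-6 + π^2)/(1 + π^2).


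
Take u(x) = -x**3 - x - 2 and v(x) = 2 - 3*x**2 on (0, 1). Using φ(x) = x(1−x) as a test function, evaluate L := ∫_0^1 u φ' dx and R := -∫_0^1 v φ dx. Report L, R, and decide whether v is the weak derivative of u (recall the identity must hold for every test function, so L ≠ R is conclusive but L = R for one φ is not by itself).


LHS = 19/60, RHS = -11/60. No, v is not the weak derivative of u.

u(x) = -x**3 - x - 2, classical derivative u'(x) = -3*x**2 - 1.
φ(x) = x(1−x), so φ'(x) = 1 - 2*x.
Note φ(0) = φ(1) = 0, so the boundary term u·φ vanishes.
LHS = ∫_0^1 u(x) φ'(x) dx = ∫_0^1 (2*x^4 - x^3 + 2*x^2 + 3*x - 2) dx. Term by term:
  ∫_0^1 2*x^4 dx = 2/5;  ∫_0^1 -x^3 dx = -1/4;  ∫_0^1 2*x^2 dx = 2/3;
  ∫_0^1 3*x dx = 3/2;  ∫_0^1 -2 dx = -2.
Sum: 2/5 − 1/4 + 2/3 + 3/2 − 2 = 19/60.
So LHS = 19/60.
∫_0^1 v(x) φ(x) dx = ∫_0^1 (3*x^4 - 3*x^3 - 2*x^2 + 2*x) dx. Term by term:
  ∫_0^1 3*x^4 dx = 3/5;  ∫_0^1 -3*x^3 dx = -3/4;  ∫_0^1 -2*x^2 dx = -2/3;
  ∫_0^1 2*x dx = 1.
Sum: 3/5 − 3/4 − 2/3 + 1 = 11/60.
So RHS = -∫_0^1 v(x) φ(x) dx = -11/60.
LHS − RHS = 1/2 ≠ 0, so the identity fails.
(For a valid weak derivative the identity must hold for EVERY test function, in particular this one. The failure shows v is NOT the weak derivative of u.)
Correct weak derivative would be u'(x) = -3*x**2 - 1.


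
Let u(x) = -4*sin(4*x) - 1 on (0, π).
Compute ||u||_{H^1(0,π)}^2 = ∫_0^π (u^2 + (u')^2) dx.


||u||_{H^1(0,π)}^2 = 137*π

u'(x) = -16*cos(4*x).
Expand u² and (u')² and integrate term by term on (0, π), using: for integers n ≥ 1, ∫_0^π sin²(nx) dx = ∫_0^π cos²(nx) dx = π/2; for n ≠ n', ∫_0^π sin(nx)sin(n'x) dx = ∫_0^π cos(nx)cos(n'x) dx = 0; and by product-to-sum, ∫_0^π sin(nx)cos(n'x) dx = ½∫_0^π [sin((n+n')x) + sin((n−n')x)] dx, which is 0 when n+n' is even and 2n/(n²−n'²) when n+n' is odd (it need not vanish on (0, π)). For the constant mode: ∫_0^π 1 dx = π, ∫_0^π cos(nx) dx = 0, ∫_0^π sin(nx) dx = (1−(−1)^n)/n.
  u² squared terms: (-1)²·∫1 dx = 1·π = π;  (-4)²·∫sin(4x)² dx = 16·π/2 = 8*π.
  u² cross terms: 2·(-1)·(-4)·∫1·sin(4x) dx = 8·(0) = 0.
  So ∫_0^π u² dx = π + 8*π + 0 = 9*π.
  (u')² squared terms: (-16)²·∫cos(4x)² dx = 256·π/2 = 128*π.
  So ∫_0^π (u')² dx = 128*π.
||u||_{H^1}^2 = (9*π) + (128*π) = 137*π.


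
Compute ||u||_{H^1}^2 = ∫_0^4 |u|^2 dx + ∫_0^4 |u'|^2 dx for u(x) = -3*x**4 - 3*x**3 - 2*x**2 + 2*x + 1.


||u||_{H^1}^2 = 102560852/105

The H^1 norm (squared) on an interval (0, L) is
  ||u||_{H^1}^2 = ∫_0^L u(x)^2 dx + ∫_0^L u'(x)^2 dx.
Compute u'(x) = -12*x**3 - 9*x**2 - 4*x + 2.
Then u(x)^2 = 9*x**8 + 18*x**7 + 21*x**6 - 14*x**4 - 14*x**3 + 4*x + 1 and u'(x)^2 = 144*x**6 + 216*x**5 + 177*x**4 + 24*x**3 - 20*x**2 - 16*x + 4.
Integrate each monomial from 0 to 4 using ∫_0^4 c·x^n dx = c·4^(n+1)/(n+1):
  ∫_0^4 u(x)^2 dx = ∫_0^4 (9*x^8 + 18*x^7 + 21*x^6 - 14*x^4 - 14*x^3 + 4*x + 1) dx. Term by term:
    ∫_0^4 9*x^8 dx = 262144;  ∫_0^4 18*x^7 dx = 147456;  ∫_0^4 21*x^6 dx = 49152;
    ∫_0^4 -14*x^4 dx = -14336/5;  ∫_0^4 -14*x^3 dx = -896;  ∫_0^4 4*x dx = 32;
    ∫_0^4 1 dx = 4.
  Sum: 262144 + 147456 + 49152 − 14336/5 − 896 + 32 + 4 = 2275124/5.
  ∫_0^4 u'(x)^2 dx = ∫_0^4 (144*x^6 + 216*x^5 + 177*x^4 + 24*x^3 - 20*x^2 - 16*x + 4) dx. Term by term:
    ∫_0^4 144*x^6 dx = 2359296/7;  ∫_0^4 216*x^5 dx = 147456;  ∫_0^4 177*x^4 dx = 181248/5;
    ∫_0^4 24*x^3 dx = 1536;  ∫_0^4 -20*x^2 dx = -1280/3;  ∫_0^4 -16*x dx = -128;
    ∫_0^4 4 dx = 16.
  Sum: 2359296/7 + 147456 + 181248/5 + 1536 − 1280/3 − 128 + 16 = 54783248/105.
Adding: ||u||_{H^1}^2 = 2275124/5 + 54783248/105 = 102560852/105.


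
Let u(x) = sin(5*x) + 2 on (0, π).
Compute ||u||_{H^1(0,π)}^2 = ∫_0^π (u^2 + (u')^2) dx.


||u||_{H^1(0,π)}^2 = 8/5 + 17*π

u'(x) = 5*cos(5*x).
Expand u² and (u')² and integrate term by term on (0, π), using: for integers n ≥ 1, ∫_0^π sin²(nx) dx = ∫_0^π cos²(nx) dx = π/2; for n ≠ n', ∫_0^π sin(nx)sin(n'x) dx = ∫_0^π cos(nx)cos(n'x) dx = 0; and by product-to-sum, ∫_0^π sin(nx)cos(n'x) dx = ½∫_0^π [sin((n+n')x) + sin((n−n')x)] dx, which is 0 when n+n' is even and 2n/(n²−n'²) when n+n' is odd (it need not vanish on (0, π)). For the constant mode: ∫_0^π 1 dx = π, ∫_0^π cos(nx) dx = 0, ∫_0^π sin(nx) dx = (1−(−1)^n)/n.
  u² squared terms: (2)²·∫1 dx = 4·π = 4*π;  (1)²·∫sin(5x)² dx = 1·π/2 = π/2.
  u² cross terms: 2·(2)·(1)·∫1·sin(5x) dx = 4·(2/5) = 8/5.
  So ∫_0^π u² dx = 4*π + π/2 + 8/5 = 8/5 + 9*π/2.
  (u')² squared terms: (5)²·∫cos(5x)² dx = 25·π/2 = 25*π/2.
  So ∫_0^π (u')² dx = 25*π/2.
||u||_{H^1}^2 = (8/5 + 9*π/2) + (25*π/2) = 8/5 + 17*π.


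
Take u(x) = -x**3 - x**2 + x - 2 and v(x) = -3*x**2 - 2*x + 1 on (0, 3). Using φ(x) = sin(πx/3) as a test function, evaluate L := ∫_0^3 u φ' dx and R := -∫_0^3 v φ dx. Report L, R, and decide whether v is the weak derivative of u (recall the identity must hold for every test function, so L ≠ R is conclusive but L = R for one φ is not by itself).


LHS = -324/π^3 + 93/π, RHS = -324/π^3 + 93/π. Yes, v = u' weakly.

u(x) = -x**3 - x**2 + x - 2, classical derivative u'(x) = -3*x**2 - 2*x + 1.
φ(x) = sin(πx/3), so φ'(x) = π*cos(π*x/3)/3.
Note φ(0) = φ(3) = 0, so the boundary term u·φ vanishes.
LHS = ∫_0^3 u(x) φ'(x) dx = ∫_0^3 (-π*x^3*cos(π*x/3)/3 - π*x^2*cos(π*x/3)/3 + π*x*cos(π*x/3)/3 - 2*π*cos(π*x/3)/3) dx. Term by term:
  ∫_0^3 -2*π*cos(π*x/3)/3 dx = 0;  ∫_0^3 -π*x^2*cos(π*x/3)/3 dx = 18/π;  ∫_0^3 -π*x^3*cos(π*x/3)/3 dx = -324/π^3 + 81/π;
  ∫_0^3 π*x*cos(π*x/3)/3 dx = -6/π.
Sum: 0 + 18/π + -324/π^3 + 81/π − 6/π = -324/π^3 + 93/π.
So LHS = -324/π^3 + 93/π.
∫_0^3 v(x) φ(x) dx = ∫_0^3 (-3*x^2*sin(π*x/3) - 2*x*sin(π*x/3) + sin(π*x/3)) dx. Term by term:
  ∫_0^3 -3*x^2*sin(π*x/3) dx = -81/π + 324/π^3;  ∫_0^3 -2*x*sin(π*x/3) dx = -18/π;  ∫_0^3 sin(π*x/3) dx = 6/π.
Sum: -81/π + 324/π^3 − 18/π + 6/π = -93/π + 324/π^3.
So RHS = -∫_0^3 v(x) φ(x) dx = -324/π^3 + 93/π.
LHS = RHS, so the identity holds for this test φ.
Moreover u is smooth here and v(x) = u'(x) = -3*x**2 - 2*x + 1 pointwise, so the identity holds for every test function. Hence v is the weak derivative of u.


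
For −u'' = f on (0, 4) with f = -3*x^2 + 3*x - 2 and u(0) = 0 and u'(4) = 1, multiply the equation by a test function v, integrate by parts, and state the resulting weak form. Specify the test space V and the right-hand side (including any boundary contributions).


V = {v ∈ H^1(0, 4) : v(0) = 0} (test functions vanish at x = 0 where u is specified); weak form: ∫_0^4 u'v' dx = ∫_0^4 (-3*x^2 + 3*x - 2) v dx + v(4) for all v ∈ V.

Multiply both sides by a test function v and integrate from 0 to 4:
  ∫_0^4 −u''(x) v(x) dx = ∫_0^4 f(x) v(x) dx.
Integrate the LHS by parts once:
  ∫_0^4 −u'' v dx = −[u'(x) v(x)]_0^4 + ∫_0^4 u'(x) v'(x) dx.
Thus ∫_0^4 u'(x) v'(x) dx = ∫_0^4 f(x) v(x) dx + [u'(x) v(x)]_0^4.
Choose V so that boundary terms are either known or forced to vanish.
Mixed BC: u(0) = 0 (Dirichlet) and u'(4) = 1 (Neumann). Define V = {v ∈ H^1(0, 4) : v(0) = 0}. Then [u' v]_0^4 = u'(4)·v(4) − u'(0)·0 = v(4).
Weak formulation: find u (satisfying any essential BC) such that ∫_0^4 u'(x) v'(x) dx = ∫_0^4 f v dx + v(4) for all v ∈ V (Dirichlet at 0 absorbed into V; Neumann datum at x = 4 contributes the boundary term).
Substituting f(x) = -3*x^2 + 3*x - 2, the right-hand side is ∫_0^4 (-3*x^2 + 3*x - 2) v dx + v(4).


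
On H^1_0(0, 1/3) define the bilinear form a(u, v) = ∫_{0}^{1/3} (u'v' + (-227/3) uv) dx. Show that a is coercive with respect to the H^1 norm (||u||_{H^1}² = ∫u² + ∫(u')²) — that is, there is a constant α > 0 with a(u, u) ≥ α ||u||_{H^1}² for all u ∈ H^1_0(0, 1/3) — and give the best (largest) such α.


α = (-227 + 27*π^2)/(3*(1 + 9*π^2))

Coercivity of a(·,·) on H^1_0(0, 1/3) means a(u, u) ≥ α ||u||_{H^1}² for every u ∈ H^1_0.
The interval has length L = 1/3, and Poincaré/coercivity depend only on L. Here a(u, u) = ∫(u')² + (-227/3)·∫u².
Here c = -227/3 < 0 with |c| < (π/L)² = 9*π^2, so coercivity still holds. The condition a(u,u) ≥ α||u||_{H^1}² reads (1−α)∫(u')² ≥ (α−c)∫u². Any admissible α is ≤ 1 (rapidly oscillating u have ∫u²/∫(u')² → 0), and α = 1 would force 0 ≥ (1−c)∫u², impossible since c < 1; so 1−α > 0. By the sharp Poincaré inequality on H^1_0 of an interval of length L, ∫(u')² ≥ (π/L)²∫u² with equality for the first sine mode sin(π(x−x₀)/L) (x₀ the left endpoint), so the inequality holds for all u iff (1−α)(π/L)² ≥ α − c, i.e. α ≤ ((π/L)² + c)/((π/L)² + 1) = (1 + c(L/π)²)/(1 + (L/π)²). (Direct route, valid since c ≤ 0: Poincaré gives c∫u² ≥ c(L/π)²∫(u')², so a(u,u) ≥ (1 + c(L/π)²)∫(u')², while ||u||_{H^1}² ≤ (1 + (L/π)²)∫(u')²; dividing yields the same α.) With (π/L)² = 9*π^2 and c = -227/3, the largest admissible constant is α = ((π/L)² + c)/((π/L)² + 1).
Simplifying, α = (-227 + 27*π^2)/(3*(1 + 9*π^2)).


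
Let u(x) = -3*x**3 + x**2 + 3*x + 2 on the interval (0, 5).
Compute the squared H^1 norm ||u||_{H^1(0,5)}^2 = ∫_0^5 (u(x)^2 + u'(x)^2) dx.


||u||_{H^1}^2 = 4917455/42

The H^1 norm (squared) on an interval (0, L) is
  ||u||_{H^1}^2 = ∫_0^L u(x)^2 dx + ∫_0^L u'(x)^2 dx.
Compute u'(x) = -9*x**2 + 2*x + 3.
Then u(x)^2 = 9*x**6 - 6*x**5 - 17*x**4 - 6*x**3 + 13*x**2 + 12*x + 4 and u'(x)^2 = 81*x**4 - 36*x**3 - 50*x**2 + 12*x + 9.
Integrate each monomial from 0 to 5 using ∫_0^5 c·x^n dx = c·5^(n+1)/(n+1):
  ∫_0^5 u(x)^2 dx = ∫_0^5 (9*x^6 - 6*x^5 - 17*x^4 - 6*x^3 + 13*x^2 + 12*x + 4) dx. Term by term:
    ∫_0^5 9*x^6 dx = 703125/7;  ∫_0^5 -6*x^5 dx = -15625;  ∫_0^5 -17*x^4 dx = -10625;
    ∫_0^5 -6*x^3 dx = -1875/2;  ∫_0^5 13*x^2 dx = 1625/3;  ∫_0^5 12*x dx = 150;
    ∫_0^5 4 dx = 20.
  Sum: 703125/7 − 15625 − 10625 − 1875/2 + 1625/3 + 150 + 20 = 3106765/42.
  ∫_0^5 u'(x)^2 dx = ∫_0^5 (81*x^4 - 36*x^3 - 50*x^2 + 12*x + 9) dx. Term by term:
    ∫_0^5 81*x^4 dx = 50625;  ∫_0^5 -36*x^3 dx = -5625;  ∫_0^5 -50*x^2 dx = -6250/3;
    ∫_0^5 12*x dx = 150;  ∫_0^5 9 dx = 45.
  Sum: 50625 − 5625 − 6250/3 + 150 + 45 = 129335/3.
Adding: ||u||_{H^1}^2 = 3106765/42 + 129335/3 = 4917455/42.


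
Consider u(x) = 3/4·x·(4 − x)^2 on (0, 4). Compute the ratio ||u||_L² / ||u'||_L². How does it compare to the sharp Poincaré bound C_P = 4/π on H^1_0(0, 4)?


||u||_L² / ||u'||_L² = 2*sqrt(14)/7 < C_P = 4/π.

u(x) = 3/4·x·(4 − x)^2, so u'(x) = 3*(x/4 - 1)*(3*x - 4).
u(x) = 3/4·x·(4 − x)^2 vanishes at x = 0 and x = 4, so u ∈ H^1_0(0, 4). Differentiate via the product rule and integrate the resulting polynomials term by term.
  ∫_0^4 u² dx = ∫_0^4 (9*x^6/16 - 9*x^5 + 54*x^4 - 144*x^3 + 144*x^2) dx. Term by term:
    ∫_0^4 9*x^6/16 dx = 9216/7;  ∫_0^4 -9*x^5 dx = -6144;  ∫_0^4 54*x^4 dx = 55296/5;
    ∫_0^4 -144*x^3 dx = -9216;  ∫_0^4 144*x^2 dx = 3072.
  Sum: 9216/7 − 6144 + 55296/5 − 9216 + 3072 = 3072/35.
  ∫_0^4 (u')² dx = ∫_0^4 (81*x^4/16 - 54*x^3 + 198*x^2 - 288*x + 144) dx. Term by term:
    ∫_0^4 81*x^4/16 dx = 5184/5;  ∫_0^4 -54*x^3 dx = -3456;  ∫_0^4 198*x^2 dx = 4224;
    ∫_0^4 -288*x dx = -2304;  ∫_0^4 144 dx = 576.
  Sum: 5184/5 − 3456 + 4224 − 2304 + 576 = 384/5.
∫_0^4 u² dx = 3072/35, so ||u||_L² = 32*sqrt(105)/35.
∫_0^4 (u')² dx = 384/5, so ||u'||_L² = 8*sqrt(30)/5.
Ratio ||u||_L² / ||u'||_L² = 2*sqrt(14)/7.
Sharp Poincaré constant on H^1_0(0, 4) is C_P = L/π = 4/π, achieved by sin(π/4·x).
A polynomial bump cannot attain the sharp Poincaré constant (only the first sine eigenfunction does), so the ratio is strictly less than C_P, consistent with ||u||_L² ≤ C_P ||u'||_L².


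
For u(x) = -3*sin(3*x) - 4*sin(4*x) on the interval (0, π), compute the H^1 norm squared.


||u||_{H^1(0,π)}^2 = 181*π

u'(x) = -9*cos(3*x) - 16*cos(4*x).
Expand u² and (u')² and integrate term by term on (0, π), using: for integers n ≥ 1, ∫_0^π sin²(nx) dx = ∫_0^π cos²(nx) dx = π/2; for n ≠ n', ∫_0^π sin(nx)sin(n'x) dx = ∫_0^π cos(nx)cos(n'x) dx = 0; and by product-to-sum, ∫_0^π sin(nx)cos(n'x) dx = ½∫_0^π [sin((n+n')x) + sin((n−n')x)] dx, which is 0 when n+n' is even and 2n/(n²−n'²) when n+n' is odd (it need not vanish on (0, π)).
  u² squared terms: (-4)²·∫sin(4x)² dx = 16·π/2 = 8*π;  (-3)²·∫sin(3x)² dx = 9·π/2 = 9*π/2.
  u² cross terms: 2·(-4)·(-3)·∫sin(4x)·sin(3x) dx = 24·(0) = 0.
  So ∫_0^π u² dx = 8*π + 9*π/2 + 0 = 25*π/2.
  (u')² squared terms: (-16)²·∫cos(4x)² dx = 256·π/2 = 128*π;  (-9)²·∫cos(3x)² dx = 81·π/2 = 81*π/2.
  (u')² cross terms: 2·(-16)·(-9)·∫cos(4x)·cos(3x) dx = 288·(0) = 0.
  So ∫_0^π (u')² dx = 128*π + 81*π/2 + 0 = 337*π/2.
||u||_{H^1}^2 = (25*π/2) + (337*π/2) = 181*π.


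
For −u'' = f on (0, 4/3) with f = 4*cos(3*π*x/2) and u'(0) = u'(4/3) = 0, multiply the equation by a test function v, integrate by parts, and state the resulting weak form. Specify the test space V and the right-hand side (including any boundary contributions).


V = H^1(0, 4/3) (no boundary constraint on v; u is determined up to an additive constant); weak form: ∫_0^4/3 u'v' dx = ∫_0^4/3 (4*cos(3*π*x/2)) v dx for all v ∈ V.

Multiply both sides by a test function v and integrate from 0 to 4/3:
  ∫_0^4/3 −u''(x) v(x) dx = ∫_0^4/3 f(x) v(x) dx.
Integrate the LHS by parts once:
  ∫_0^4/3 −u'' v dx = −[u'(x) v(x)]_0^4/3 + ∫_0^4/3 u'(x) v'(x) dx.
Thus ∫_0^4/3 u'(x) v'(x) dx = ∫_0^4/3 f(x) v(x) dx + [u'(x) v(x)]_0^4/3.
Choose V so that boundary terms are either known or forced to vanish.
u has homogeneous Neumann: u'(0) = u'(4/3) = 0. So [u' v]_0^4/3 = 0·v(4/3) − 0·v(0) = 0 for any v; take V = H^1(0, 4/3).
Weak formulation: find u (satisfying any essential BC) such that ∫_0^4/3 u'(x) v'(x) dx = ∫_0^4/3 f v dx for all v ∈ V (homogeneous Neumann, so boundary terms vanish).
Substituting f(x) = 4*cos(3*π*x/2), the right-hand side is ∫_0^4/3 (4*cos(3*π*x/2)) v dx.
Compatibility check (pure Neumann): taking v ≡ 1 ∈ V gives 0 = ∫_0^4/3 f dx + (0) − (0), i.e. ∫_0^4/3 f dx must equal u'(0) − u'(4/3) = 0. Indeed ∫_0^4/3 (4*cos(3*π*x/2)) dx = 0, so the data are compatible. The solution is then unique only up to an additive constant (fix it e.g. by requiring ∫_0^4/3 u dx = 0).


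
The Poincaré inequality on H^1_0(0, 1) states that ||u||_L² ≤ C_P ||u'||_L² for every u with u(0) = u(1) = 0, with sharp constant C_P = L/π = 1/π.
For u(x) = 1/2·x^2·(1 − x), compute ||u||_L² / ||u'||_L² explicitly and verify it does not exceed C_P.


||u||_L² / ||u'||_L² = sqrt(14)/14 < C_P = 1/π.

u(x) = 1/2·x^2·(1 − x), so u'(x) = x*(2 - 3*x)/2.
u(x) = 1/2·x^2·(1 − x) vanishes at x = 0 and x = 1, so u ∈ H^1_0(0, 1). Differentiate via the product rule and integrate the resulting polynomials term by term.
  ∫_0^1 u² dx = ∫_0^1 (x^6/4 - x^5/2 + x^4/4) dx. Term by term:
    ∫_0^1 x^6/4 dx = 1/28;  ∫_0^1 -x^5/2 dx = -1/12;  ∫_0^1 x^4/4 dx = 1/20.
  Sum: 1/28 − 1/12 + 1/20 = 1/420.
  ∫_0^1 (u')² dx = ∫_0^1 (9*x^4/4 - 3*x^3 + x^2) dx. Term by term:
    ∫_0^1 9*x^4/4 dx = 9/20;  ∫_0^1 -3*x^3 dx = -3/4;  ∫_0^1 x^2 dx = 1/3.
  Sum: 9/20 − 3/4 + 1/3 = 1/30.
∫_0^1 u² dx = 1/420, so ||u||_L² = sqrt(105)/210.
∫_0^1 (u')² dx = 1/30, so ||u'||_L² = sqrt(30)/30.
Ratio ||u||_L² / ||u'||_L² = sqrt(14)/14.
Sharp Poincaré constant on H^1_0(0, 1) is C_P = L/π = 1/π, achieved by sin(π·x).
A polynomial bump cannot attain the sharp Poincaré constant (only the first sine eigenfunction does), so the ratio is strictly less than C_P, consistent with ||u||_L² ≤ C_P ||u'||_L².


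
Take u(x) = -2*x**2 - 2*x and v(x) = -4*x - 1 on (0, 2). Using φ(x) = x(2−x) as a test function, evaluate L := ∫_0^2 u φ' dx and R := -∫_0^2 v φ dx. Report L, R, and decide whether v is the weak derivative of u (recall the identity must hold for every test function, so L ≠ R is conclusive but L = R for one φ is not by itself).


LHS = 8, RHS = 20/3. No, v is not the weak derivative of u.

u(x) = -2*x**2 - 2*x, classical derivative u'(x) = -4*x - 2.
φ(x) = x(2−x), so φ'(x) = 2 - 2*x.
Note φ(0) = φ(2) = 0, so the boundary term u·φ vanishes.
LHS = ∫_0^2 u(x) φ'(x) dx = ∫_0^2 (4*x^3 - 4*x) dx. Term by term:
  ∫_0^2 4*x^3 dx = 16;  ∫_0^2 -4*x dx = -8.
Sum: 16 − 8 = 8.
So LHS = 8.
∫_0^2 v(x) φ(x) dx = ∫_0^2 (4*x^3 - 7*x^2 - 2*x) dx. Term by term:
  ∫_0^2 4*x^3 dx = 16;  ∫_0^2 -7*x^2 dx = -56/3;  ∫_0^2 -2*x dx = -4.
Sum: 16 − 56/3 − 4 = -20/3.
So RHS = -∫_0^2 v(x) φ(x) dx = 20/3.
LHS − RHS = 4/3 ≠ 0, so the identity fails.
(For a valid weak derivative the identity must hold for EVERY test function, in particular this one. The failure shows v is NOT the weak derivative of u.)
Correct weak derivative would be u'(x) = -4*x - 2.


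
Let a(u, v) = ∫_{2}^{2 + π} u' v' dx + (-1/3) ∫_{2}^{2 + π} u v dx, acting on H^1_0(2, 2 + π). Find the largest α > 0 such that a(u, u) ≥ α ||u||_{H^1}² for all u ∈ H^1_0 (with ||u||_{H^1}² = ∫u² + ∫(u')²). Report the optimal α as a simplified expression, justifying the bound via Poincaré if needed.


α = 1/3

Coercivity of a(·,·) on H^1_0(2, 2 + π) means a(u, u) ≥ α ||u||_{H^1}² for every u ∈ H^1_0.
The interval has length L = π, and Poincaré/coercivity depend only on L. Here a(u, u) = ∫(u')² + (-1/3)·∫u².
Here c = -1/3 < 0 with |c| < (π/L)² = 1, so coercivity still holds. The condition a(u,u) ≥ α||u||_{H^1}² reads (1−α)∫(u')² ≥ (α−c)∫u². Any admissible α is ≤ 1 (rapidly oscillating u have ∫u²/∫(u')² → 0), and α = 1 would force 0 ≥ (1−c)∫u², impossible since c < 1; so 1−α > 0. By the sharp Poincaré inequality on H^1_0 of an interval of length L, ∫(u')² ≥ (π/L)²∫u² with equality for the first sine mode sin(π(x−x₀)/L) (x₀ the left endpoint), so the inequality holds for all u iff (1−α)(π/L)² ≥ α − c, i.e. α ≤ ((π/L)² + c)/((π/L)² + 1) = (1 + c(L/π)²)/(1 + (L/π)²). (Direct route, valid since c ≤ 0: Poincaré gives c∫u² ≥ c(L/π)²∫(u')², so a(u,u) ≥ (1 + c(L/π)²)∫(u')², while ||u||_{H^1}² ≤ (1 + (L/π)²)∫(u')²; dividing yields the same α.) With (π/L)² = 1 and c = -1/3, the largest admissible constant is α = ((π/L)² + c)/((π/L)² + 1).
Simplifying, α = 1/3.


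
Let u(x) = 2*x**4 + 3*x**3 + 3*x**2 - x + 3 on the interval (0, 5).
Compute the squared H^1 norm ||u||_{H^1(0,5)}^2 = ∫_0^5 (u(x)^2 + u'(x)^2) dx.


||u||_{H^1}^2 = 371917825/126

The H^1 norm (squared) on an interval (0, L) is
  ||u||_{H^1}^2 = ∫_0^L u(x)^2 dx + ∫_0^L u'(x)^2 dx.
Compute u'(x) = 8*x**3 + 9*x**2 + 6*x - 1.
Then u(x)^2 = 4*x**8 + 12*x**7 + 21*x**6 + 14*x**5 + 15*x**4 + 12*x**3 + 19*x**2 - 6*x + 9 and u'(x)^2 = 64*x**6 + 144*x**5 + 177*x**4 + 92*x**3 + 18*x**2 - 12*x + 1.
Integrate each monomial from 0 to 5 using ∫_0^5 c·x^n dx = c·5^(n+1)/(n+1):
  ∫_0^5 u(x)^2 dx = ∫_0^5 (4*x^8 + 12*x^7 + 21*x^6 + 14*x^5 + 15*x^4 + 12*x^3 + 19*x^2 - 6*x + 9) dx. Term by term:
    ∫_0^5 4*x^8 dx = 7812500/9;  ∫_0^5 12*x^7 dx = 1171875/2;  ∫_0^5 21*x^6 dx = 234375;
    ∫_0^5 14*x^5 dx = 109375/3;  ∫_0^5 15*x^4 dx = 9375;  ∫_0^5 12*x^3 dx = 1875;
    ∫_0^5 19*x^2 dx = 2375/3;  ∫_0^5 -6*x dx = -75;  ∫_0^5 9 dx = 45.
  Sum: 7812500/9 + 1171875/2 + 234375 + 109375/3 + 9375 + 1875 + 2375/3 − 75 + 45 = 31263085/18.
  ∫_0^5 u'(x)^2 dx = ∫_0^5 (64*x^6 + 144*x^5 + 177*x^4 + 92*x^3 + 18*x^2 - 12*x + 1) dx. Term by term:
    ∫_0^5 64*x^6 dx = 5000000/7;  ∫_0^5 144*x^5 dx = 375000;  ∫_0^5 177*x^4 dx = 110625;
    ∫_0^5 92*x^3 dx = 14375;  ∫_0^5 18*x^2 dx = 750;  ∫_0^5 -12*x dx = -150;
    ∫_0^5 1 dx = 5.
  Sum: 5000000/7 + 375000 + 110625 + 14375 + 750 − 150 + 5 = 8504235/7.
Adding: ||u||_{H^1}^2 = 31263085/18 + 8504235/7 = 371917825/126.


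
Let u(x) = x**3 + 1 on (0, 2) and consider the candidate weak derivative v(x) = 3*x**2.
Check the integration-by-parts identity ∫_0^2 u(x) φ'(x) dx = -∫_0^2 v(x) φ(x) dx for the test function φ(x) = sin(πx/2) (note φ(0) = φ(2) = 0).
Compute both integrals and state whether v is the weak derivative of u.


LHS = -24/π + 96/π^3, RHS = -24/π + 96/π^3. Yes, v = u' weakly.

u(x) = x**3 + 1, classical derivative u'(x) = 3*x**2.
φ(x) = sin(πx/2), so φ'(x) = π*cos(π*x/2)/2.
Note φ(0) = φ(2) = 0, so the boundary term u·φ vanishes.
LHS = ∫_0^2 u(x) φ'(x) dx = ∫_0^2 (π*x^3*cos(π*x/2)/2 + π*cos(π*x/2)/2) dx. Term by term:
  ∫_0^2 π*cos(π*x/2)/2 dx = 0;  ∫_0^2 π*x^3*cos(π*x/2)/2 dx = -24/π + 96/π^3.
Sum: 0 + -24/π + 96/π^3 = -24/π + 96/π^3.
So LHS = -24/π + 96/π^3.
∫_0^2 v(x) φ(x) dx = ∫_0^2 (3*x^2*sin(π*x/2)) dx. Term by term:
  ∫_0^2 3*x^2*sin(π*x/2) dx = -96/π^3 + 24/π.
So RHS = -∫_0^2 v(x) φ(x) dx = -24/π + 96/π^3.
LHS = RHS, so the identity holds for this test φ.
Moreover u is smooth here and v(x) = u'(x) = 3*x**2 pointwise, so the identity holds for every test function. Hence v is the weak derivative of u.


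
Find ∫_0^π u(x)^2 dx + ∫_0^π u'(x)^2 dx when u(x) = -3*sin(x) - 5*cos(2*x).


||u||_{H^1(0,π)}^2 = -100 + 143*π/2

u'(x) = 10*sin(2*x) - 3*cos(x).
Expand u² and (u')² and integrate term by term on (0, π), using: for integers n ≥ 1, ∫_0^π sin²(nx) dx = ∫_0^π cos²(nx) dx = π/2; for n ≠ n', ∫_0^π sin(nx)sin(n'x) dx = ∫_0^π cos(nx)cos(n'x) dx = 0; and by product-to-sum, ∫_0^π sin(nx)cos(n'x) dx = ½∫_0^π [sin((n+n')x) + sin((n−n')x)] dx, which is 0 when n+n' is even and 2n/(n²−n'²) when n+n' is odd (it need not vanish on (0, π)).
  u² squared terms: (-5)²·∫cos(2x)² dx = 25·π/2 = 25*π/2;  (-3)²·∫sin(x)² dx = 9·π/2 = 9*π/2.
  u² cross terms: 2·(-5)·(-3)·∫cos(2x)·sin(x) dx = 30·(-2/3) = -20.
  So ∫_0^π u² dx = 25*π/2 + 9*π/2 − 20 = -20 + 17*π.
  (u')² squared terms: (-3)²·∫cos(x)² dx = 9·π/2 = 9*π/2;  (10)²·∫sin(2x)² dx = 100·π/2 = 50*π.
  (u')² cross terms: 2·(-3)·(10)·∫cos(x)·sin(2x) dx = -60·(4/3) = -80.
  So ∫_0^π (u')² dx = 9*π/2 + 50*π − 80 = -80 + 109*π/2.
||u||_{H^1}^2 = (-20 + 17*π) + (-80 + 109*π/2) = -100 + 143*π/2.


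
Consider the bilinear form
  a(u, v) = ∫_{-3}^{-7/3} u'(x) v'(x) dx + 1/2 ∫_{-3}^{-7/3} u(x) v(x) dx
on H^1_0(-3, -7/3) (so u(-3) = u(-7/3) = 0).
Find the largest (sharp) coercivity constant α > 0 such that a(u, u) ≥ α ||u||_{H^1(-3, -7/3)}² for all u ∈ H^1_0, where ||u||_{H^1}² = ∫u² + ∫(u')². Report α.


α = (2 + 9*π^2)/(4 + 9*π^2)

Coercivity of a(·,·) on H^1_0(-3, -7/3) means a(u, u) ≥ α ||u||_{H^1}² for every u ∈ H^1_0.
The interval has length L = 2/3, and Poincaré/coercivity depend only on L. Here a(u, u) = ∫(u')² + (1/2)·∫u².
Here 0 < c = 1/2 < 1. The condition a(u,u) ≥ α||u||_{H^1}² reads (1−α)∫(u')² ≥ (α−c)∫u². Any admissible α is ≤ 1 (rapidly oscillating u have ∫u²/∫(u')² → 0), and α = 1 would force 0 ≥ (1−c)∫u², impossible since c < 1; so 1−α > 0. By the sharp Poincaré inequality on H^1_0 of an interval of length L, ∫(u')² ≥ (π/L)²∫u² with equality for the first sine mode sin(π(x−x₀)/L) (x₀ the left endpoint), so the inequality holds for all u iff (1−α)(π/L)² ≥ α − c, i.e. α ≤ ((π/L)² + c)/((π/L)² + 1) = (1 + c(L/π)²)/(1 + (L/π)²). With (π/L)² = 9*π^2/4 and c = 1/2, the largest admissible constant is α = ((π/L)² + c)/((π/L)² + 1).
Simplifying, α = (2 + 9*π^2)/(4 + 9*π^2).


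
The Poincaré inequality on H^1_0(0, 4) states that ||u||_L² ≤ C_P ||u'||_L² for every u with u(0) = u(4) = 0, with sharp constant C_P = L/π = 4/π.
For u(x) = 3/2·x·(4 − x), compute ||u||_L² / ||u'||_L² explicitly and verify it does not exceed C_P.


||u||_L² / ||u'||_L² = 2*sqrt(10)/5 < C_P = 4/π.

u(x) = 3/2·x·(4 − x), so u'(x) = 6 - 3*x.
u(x) = 3/2·x·(4 − x) vanishes at x = 0 and x = 4, so u ∈ H^1_0(0, 4). Differentiate via the product rule and integrate the resulting polynomials term by term.
  ∫_0^4 u² dx = ∫_0^4 (9*x^4/4 - 18*x^3 + 36*x^2) dx. Term by term:
    ∫_0^4 9*x^4/4 dx = 2304/5;  ∫_0^4 -18*x^3 dx = -1152;  ∫_0^4 36*x^2 dx = 768.
  Sum: 2304/5 − 1152 + 768 = 384/5.
  ∫_0^4 (u')² dx = ∫_0^4 (9*x^2 - 36*x + 36) dx. Term by term:
    ∫_0^4 9*x^2 dx = 192;  ∫_0^4 -36*x dx = -288;  ∫_0^4 36 dx = 144.
  Sum: 192 − 288 + 144 = 48.
∫_0^4 u² dx = 384/5, so ||u||_L² = 8*sqrt(30)/5.
∫_0^4 (u')² dx = 48, so ||u'||_L² = 4*sqrt(3).
Ratio ||u||_L² / ||u'||_L² = 2*sqrt(10)/5.
Sharp Poincaré constant on H^1_0(0, 4) is C_P = L/π = 4/π, achieved by sin(π/4·x).
A polynomial bump cannot attain the sharp Poincaré constant (only the first sine eigenfunction does), so the ratio is strictly less than C_P, consistent with ||u||_L² ≤ C_P ||u'||_L².


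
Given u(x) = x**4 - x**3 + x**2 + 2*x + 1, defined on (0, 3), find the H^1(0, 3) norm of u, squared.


||u||_{H^1}^2 = 720831/140

The H^1 norm (squared) on an interval (0, L) is
  ||u||_{H^1}^2 = ∫_0^L u(x)^2 dx + ∫_0^L u'(x)^2 dx.
Compute u'(x) = 4*x**3 - 3*x**2 + 2*x + 2.
Then u(x)^2 = x**8 - 2*x**7 + 3*x**6 + 2*x**5 - x**4 + 2*x**3 + 6*x**2 + 4*x + 1 and u'(x)^2 = 16*x**6 - 24*x**5 + 25*x**4 + 4*x**3 - 8*x**2 + 8*x + 4.
Integrate each monomial from 0 to 3 using ∫_0^3 c·x^n dx = c·3^(n+1)/(n+1):
  ∫_0^3 u(x)^2 dx = ∫_0^3 (x^8 - 2*x^7 + 3*x^6 + 2*x^5 - x^4 + 2*x^3 + 6*x^2 + 4*x + 1) dx. Term by term:
    ∫_0^3 x^8 dx = 2187;  ∫_0^3 -2*x^7 dx = -6561/4;  ∫_0^3 3*x^6 dx = 6561/7;
    ∫_0^3 2*x^5 dx = 243;  ∫_0^3 -x^4 dx = -243/5;  ∫_0^3 2*x^3 dx = 81/2;
    ∫_0^3 6*x^2 dx = 54;  ∫_0^3 4*x dx = 18;  ∫_0^3 1 dx = 3.
  Sum: 2187 − 6561/4 + 6561/7 + 243 − 243/5 + 81/2 + 54 + 18 + 3 = 251151/140.
  ∫_0^3 u'(x)^2 dx = ∫_0^3 (16*x^6 - 24*x^5 + 25*x^4 + 4*x^3 - 8*x^2 + 8*x + 4) dx. Term by term:
    ∫_0^3 16*x^6 dx = 34992/7;  ∫_0^3 -24*x^5 dx = -2916;  ∫_0^3 25*x^4 dx = 1215;
    ∫_0^3 4*x^3 dx = 81;  ∫_0^3 -8*x^2 dx = -72;  ∫_0^3 8*x dx = 36;
    ∫_0^3 4 dx = 12.
  Sum: 34992/7 − 2916 + 1215 + 81 − 72 + 36 + 12 = 23484/7.
Adding: ||u||_{H^1}^2 = 251151/140 + 23484/7 = 720831/140.


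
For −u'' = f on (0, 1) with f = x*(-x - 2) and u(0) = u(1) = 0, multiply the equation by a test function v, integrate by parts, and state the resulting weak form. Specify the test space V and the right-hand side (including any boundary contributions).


V = H^1_0(0, 1) (so v(0) = v(1) = 0); weak form: ∫_0^1 u'v' dx = ∫_0^1 (x*(-x - 2)) v dx for all v ∈ V.

Multiply both sides by a test function v and integrate from 0 to 1:
  ∫_0^1 −u''(x) v(x) dx = ∫_0^1 f(x) v(x) dx.
Integrate the LHS by parts once:
  ∫_0^1 −u'' v dx = −[u'(x) v(x)]_0^1 + ∫_0^1 u'(x) v'(x) dx.
Thus ∫_0^1 u'(x) v'(x) dx = ∫_0^1 f(x) v(x) dx + [u'(x) v(x)]_0^1.
Choose V so that boundary terms are either known or forced to vanish.
u is Dirichlet: u(0) = u(1) = 0. Let V = H^1_0(0, 1); then v(0) = v(1) = 0, and [u' v]_0^1 = 0.
Weak formulation: find u (satisfying any essential BC) such that ∫_0^1 u'(x) v'(x) dx = ∫_0^1 f v dx for all v ∈ V.
Substituting f(x) = x*(-x - 2), the right-hand side is ∫_0^1 (x*(-x - 2)) v dx.


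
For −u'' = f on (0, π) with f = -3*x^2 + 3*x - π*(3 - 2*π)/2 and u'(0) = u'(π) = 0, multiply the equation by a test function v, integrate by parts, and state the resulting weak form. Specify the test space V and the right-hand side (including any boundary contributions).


V = H^1(0, π) (no boundary constraint on v; u is determined up to an additive constant); weak form: ∫_0^π u'v' dx = ∫_0^π (-3*x^2 + 3*x - π*(3 - 2*π)/2) v dx for all v ∈ V.

Multiply both sides by a test function v and integrate from 0 to π:
  ∫_0^π −u''(x) v(x) dx = ∫_0^π f(x) v(x) dx.
Integrate the LHS by parts once:
  ∫_0^π −u'' v dx = −[u'(x) v(x)]_0^π + ∫_0^π u'(x) v'(x) dx.
Thus ∫_0^π u'(x) v'(x) dx = ∫_0^π f(x) v(x) dx + [u'(x) v(x)]_0^π.
Choose V so that boundary terms are either known or forced to vanish.
u has homogeneous Neumann: u'(0) = u'(π) = 0. So [u' v]_0^π = 0·v(π) − 0·v(0) = 0 for any v; take V = H^1(0, π).
Weak formulation: find u (satisfying any essential BC) such that ∫_0^π u'(x) v'(x) dx = ∫_0^π f v dx for all v ∈ V (homogeneous Neumann, so boundary terms vanish).
Substituting f(x) = -3*x^2 + 3*x - π*(3 - 2*π)/2, the right-hand side is ∫_0^π (-3*x^2 + 3*x - π*(3 - 2*π)/2) v dx.
Compatibility check (pure Neumann): taking v ≡ 1 ∈ V gives 0 = ∫_0^π f dx + (0) − (0), i.e. ∫_0^π f dx must equal u'(0) − u'(π) = 0. Indeed ∫_0^π (-3*x^2 + 3*x - π*(3 - 2*π)/2) dx = 0, so the data are compatible. The solution is then unique only up to an additive constant (fix it e.g. by requiring ∫_0^π u dx = 0).


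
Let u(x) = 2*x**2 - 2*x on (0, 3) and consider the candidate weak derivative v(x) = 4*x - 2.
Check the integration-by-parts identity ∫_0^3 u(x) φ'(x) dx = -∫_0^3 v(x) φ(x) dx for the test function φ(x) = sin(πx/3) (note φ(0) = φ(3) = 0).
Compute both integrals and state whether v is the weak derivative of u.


LHS = -24/π, RHS = -24/π. Yes, v = u' weakly.

u(x) = 2*x**2 - 2*x, classical derivative u'(x) = 4*x - 2.
φ(x) = sin(πx/3), so φ'(x) = π*cos(π*x/3)/3.
Note φ(0) = φ(3) = 0, so the boundary term u·φ vanishes.
LHS = ∫_0^3 u(x) φ'(x) dx = ∫_0^3 (2*π*x^2*cos(π*x/3)/3 - 2*π*x*cos(π*x/3)/3) dx. Term by term:
  ∫_0^3 -2*π*x*cos(π*x/3)/3 dx = 12/π;  ∫_0^3 2*π*x^2*cos(π*x/3)/3 dx = -36/π.
Sum: 12/π − 36/π = -24/π.
So LHS = -24/π.
∫_0^3 v(x) φ(x) dx = ∫_0^3 (4*x*sin(π*x/3) - 2*sin(π*x/3)) dx. Term by term:
  ∫_0^3 -2*sin(π*x/3) dx = -12/π;  ∫_0^3 4*x*sin(π*x/3) dx = 36/π.
Sum: -12/π + 36/π = 24/π.
So RHS = -∫_0^3 v(x) φ(x) dx = -24/π.
LHS = RHS, so the identity holds for this test φ.
Moreover u is smooth here and v(x) = u'(x) = 4*x - 2 pointwise, so the identity holds for every test function. Hence v is the weak derivative of u.


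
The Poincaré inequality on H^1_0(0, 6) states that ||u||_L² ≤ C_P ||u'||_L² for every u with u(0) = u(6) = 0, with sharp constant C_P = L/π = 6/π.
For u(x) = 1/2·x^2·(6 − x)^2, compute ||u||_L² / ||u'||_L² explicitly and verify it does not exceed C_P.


||u||_L² / ||u'||_L² = sqrt(3) < C_P = 6/π.

u(x) = 1/2·x^2·(6 − x)^2, so u'(x) = 2*x*(x - 6)*(x - 3).
u(x) = 1/2·x^2·(6 − x)^2 vanishes at x = 0 and x = 6, so u ∈ H^1_0(0, 6). Differentiate via the product rule and integrate the resulting polynomials term by term.
  ∫_0^6 u² dx = ∫_0^6 (x^8/4 - 6*x^7 + 54*x^6 - 216*x^5 + 324*x^4) dx. Term by term:
    ∫_0^6 x^8/4 dx = 279936;  ∫_0^6 -6*x^7 dx = -1259712;  ∫_0^6 54*x^6 dx = 15116544/7;
    ∫_0^6 -216*x^5 dx = -1679616;  ∫_0^6 324*x^4 dx = 2519424/5.
  Sum: 279936 − 1259712 + 15116544/7 − 1679616 + 2519424/5 = 139968/35.
  ∫_0^6 (u')² dx = ∫_0^6 (4*x^6 - 72*x^5 + 468*x^4 - 1296*x^3 + 1296*x^2) dx. Term by term:
    ∫_0^6 4*x^6 dx = 1119744/7;  ∫_0^6 -72*x^5 dx = -559872;  ∫_0^6 468*x^4 dx = 3639168/5;
    ∫_0^6 -1296*x^3 dx = -419904;  ∫_0^6 1296*x^2 dx = 93312.
  Sum: 1119744/7 − 559872 + 3639168/5 − 419904 + 93312 = 46656/35.
∫_0^6 u² dx = 139968/35, so ||u||_L² = 216*sqrt(105)/35.
∫_0^6 (u')² dx = 46656/35, so ||u'||_L² = 216*sqrt(35)/35.
Ratio ||u||_L² / ||u'||_L² = sqrt(3).
Sharp Poincaré constant on H^1_0(0, 6) is C_P = L/π = 6/π, achieved by sin(π/6·x).
A polynomial bump cannot attain the sharp Poincaré constant (only the first sine eigenfunction does), so the ratio is strictly less than C_P, consistent with ||u||_L² ≤ C_P ||u'||_L².


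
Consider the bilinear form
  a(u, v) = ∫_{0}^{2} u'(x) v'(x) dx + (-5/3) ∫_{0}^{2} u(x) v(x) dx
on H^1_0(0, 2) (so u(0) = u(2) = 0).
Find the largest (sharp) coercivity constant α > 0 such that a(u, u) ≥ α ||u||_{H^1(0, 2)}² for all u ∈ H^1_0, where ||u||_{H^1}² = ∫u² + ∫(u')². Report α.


α = (-20/3 + π^2)/(4 + π^2)

Coercivity of a(·,·) on H^1_0(0, 2) means a(u, u) ≥ α ||u||_{H^1}² for every u ∈ H^1_0.
The interval has length L = 2, and Poincaré/coercivity depend only on L. Here a(u, u) = ∫(u')² + (-5/3)·∫u².
Here c = -5/3 < 0 with |c| < (π/L)² = π^2/4, so coercivity still holds. The condition a(u,u) ≥ α||u||_{H^1}² reads (1−α)∫(u')² ≥ (α−c)∫u². Any admissible α is ≤ 1 (rapidly oscillating u have ∫u²/∫(u')² → 0), and α = 1 would force 0 ≥ (1−c)∫u², impossible since c < 1; so 1−α > 0. By the sharp Poincaré inequality on H^1_0 of an interval of length L, ∫(u')² ≥ (π/L)²∫u² with equality for the first sine mode sin(π(x−x₀)/L) (x₀ the left endpoint), so the inequality holds for all u iff (1−α)(π/L)² ≥ α − c, i.e. α ≤ ((π/L)² + c)/((π/L)² + 1) = (1 + c(L/π)²)/(1 + (L/π)²). (Direct route, valid since c ≤ 0: Poincaré gives c∫u² ≥ c(L/π)²∫(u')², so a(u,u) ≥ (1 + c(L/π)²)∫(u')², while ||u||_{H^1}² ≤ (1 + (L/π)²)∫(u')²; dividing yields the same α.) With (π/L)² = π^2/4 and c = -5/3, the largest admissible constant is α = ((π/L)² + c)/((π/L)² + 1).
Simplifying, α = (-20/3 + π^2)/(4 + π^2).


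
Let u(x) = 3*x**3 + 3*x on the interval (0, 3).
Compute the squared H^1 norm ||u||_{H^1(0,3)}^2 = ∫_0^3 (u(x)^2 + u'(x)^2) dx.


||u||_{H^1}^2 = 287604/35

The H^1 norm (squared) on an interval (0, L) is
  ||u||_{H^1}^2 = ∫_0^L u(x)^2 dx + ∫_0^L u'(x)^2 dx.
Compute u'(x) = 9*x**2 + 3.
Then u(x)^2 = 9*x**6 + 18*x**4 + 9*x**2 and u'(x)^2 = 81*x**4 + 54*x**2 + 9.
Integrate each monomial from 0 to 3 using ∫_0^3 c·x^n dx = c·3^(n+1)/(n+1):
  ∫_0^3 u(x)^2 dx = ∫_0^3 (9*x^6 + 18*x^4 + 9*x^2) dx. Term by term:
    ∫_0^3 9*x^6 dx = 19683/7;  ∫_0^3 18*x^4 dx = 4374/5;  ∫_0^3 9*x^2 dx = 81.
  Sum: 19683/7 + 4374/5 + 81 = 131868/35.
  ∫_0^3 u'(x)^2 dx = ∫_0^3 (81*x^4 + 54*x^2 + 9) dx. Term by term:
    ∫_0^3 81*x^4 dx = 19683/5;  ∫_0^3 54*x^2 dx = 486;  ∫_0^3 9 dx = 27.
  Sum: 19683/5 + 486 + 27 = 22248/5.
Adding: ||u||_{H^1}^2 = 131868/35 + 22248/5 = 287604/35.


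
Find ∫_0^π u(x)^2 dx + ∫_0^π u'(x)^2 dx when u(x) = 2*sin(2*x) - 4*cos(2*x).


||u||_{H^1(0,π)}^2 = 50*π

u'(x) = 8*sin(2*x) + 4*cos(2*x).
Expand u² and (u')² and integrate term by term on (0, π), using: for integers n ≥ 1, ∫_0^π sin²(nx) dx = ∫_0^π cos²(nx) dx = π/2; for n ≠ n', ∫_0^π sin(nx)sin(n'x) dx = ∫_0^π cos(nx)cos(n'x) dx = 0; and by product-to-sum, ∫_0^π sin(nx)cos(n'x) dx = ½∫_0^π [sin((n+n')x) + sin((n−n')x)] dx, which is 0 when n+n' is even and 2n/(n²−n'²) when n+n' is odd (it need not vanish on (0, π)).
  u² squared terms: (-4)²·∫cos(2x)² dx = 16·π/2 = 8*π;  (2)²·∫sin(2x)² dx = 4·π/2 = 2*π.
  u² cross terms: 2·(-4)·(2)·∫cos(2x)·sin(2x) dx = -16·(0) = 0.
  So ∫_0^π u² dx = 8*π + 2*π + 0 = 10*π.
  (u')² squared terms: (4)²·∫cos(2x)² dx = 16·π/2 = 8*π;  (8)²·∫sin(2x)² dx = 64·π/2 = 32*π.
  (u')² cross terms: 2·(4)·(8)·∫cos(2x)·sin(2x) dx = 64·(0) = 0.
  So ∫_0^π (u')² dx = 8*π + 32*π + 0 = 40*π.
||u||_{H^1}^2 = (10*π) + (40*π) = 50*π.


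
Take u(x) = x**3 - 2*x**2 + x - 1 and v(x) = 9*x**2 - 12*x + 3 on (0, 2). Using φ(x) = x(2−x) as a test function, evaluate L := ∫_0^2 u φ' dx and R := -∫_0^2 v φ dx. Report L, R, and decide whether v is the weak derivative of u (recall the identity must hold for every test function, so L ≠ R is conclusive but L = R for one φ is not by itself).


LHS = -4/5, RHS = -12/5. No, v is not the weak derivative of u.

u(x) = x**3 - 2*x**2 + x - 1, classical derivative u'(x) = 3*x**2 - 4*x + 1.
φ(x) = x(2−x), so φ'(x) = 2 - 2*x.
Note φ(0) = φ(2) = 0, so the boundary term u·φ vanishes.
LHS = ∫_0^2 u(x) φ'(x) dx = ∫_0^2 (-2*x^4 + 6*x^3 - 6*x^2 + 4*x - 2) dx. Term by term:
  ∫_0^2 -2*x^4 dx = -64/5;  ∫_0^2 6*x^3 dx = 24;  ∫_0^2 -6*x^2 dx = -16;
  ∫_0^2 4*x dx = 8;  ∫_0^2 -2 dx = -4.
Sum: -64/5 + 24 − 16 + 8 − 4 = -4/5.
So LHS = -4/5.
∫_0^2 v(x) φ(x) dx = ∫_0^2 (-9*x^4 + 30*x^3 - 27*x^2 + 6*x) dx. Term by term:
  ∫_0^2 -9*x^4 dx = -288/5;  ∫_0^2 30*x^3 dx = 120;  ∫_0^2 -27*x^2 dx = -72;
  ∫_0^2 6*x dx = 12.
Sum: -288/5 + 120 − 72 + 12 = 12/5.
So RHS = -∫_0^2 v(x) φ(x) dx = -12/5.
LHS − RHS = 8/5 ≠ 0, so the identity fails.
(For a valid weak derivative the identity must hold for EVERY test function, in particular this one. The failure shows v is NOT the weak derivative of u.)
Correct weak derivative would be u'(x) = 3*x**2 - 4*x + 1.
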